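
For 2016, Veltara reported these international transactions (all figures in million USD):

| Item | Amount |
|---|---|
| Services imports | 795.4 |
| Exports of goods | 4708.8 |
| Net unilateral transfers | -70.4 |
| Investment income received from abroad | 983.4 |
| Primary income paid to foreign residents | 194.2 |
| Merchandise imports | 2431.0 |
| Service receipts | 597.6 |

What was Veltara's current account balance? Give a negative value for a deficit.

Goods balance = 4708.8 - 2431.0 = 2277.8
Services balance = 597.6 - 795.4 = -197.8
Trade balance (goods + services) = 2277.8 + (-197.8) = 2080.0
Net primary income = 983.4 - 194.2 = 789.2
Net secondary income = -70.4
Current account = 2080.0 + 789.2 + (-70.4) = 2798.8

2798.8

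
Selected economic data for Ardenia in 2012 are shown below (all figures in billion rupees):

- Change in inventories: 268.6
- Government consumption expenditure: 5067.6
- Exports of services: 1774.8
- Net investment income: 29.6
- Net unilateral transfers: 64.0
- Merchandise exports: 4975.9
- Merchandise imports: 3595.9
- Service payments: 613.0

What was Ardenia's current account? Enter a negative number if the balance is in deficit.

2635.4

Goods balance = 4975.9 - 3595.9 = 1380.0
Services balance = 1774.8 - 613.0 = 1161.8
Trade balance (goods + services) = 1380.0 + 1161.8 = 2541.8
Net primary income = 29.6
Net secondary income = 64.0
Current account = 2541.8 + 29.6 + 64.0 = 2635.4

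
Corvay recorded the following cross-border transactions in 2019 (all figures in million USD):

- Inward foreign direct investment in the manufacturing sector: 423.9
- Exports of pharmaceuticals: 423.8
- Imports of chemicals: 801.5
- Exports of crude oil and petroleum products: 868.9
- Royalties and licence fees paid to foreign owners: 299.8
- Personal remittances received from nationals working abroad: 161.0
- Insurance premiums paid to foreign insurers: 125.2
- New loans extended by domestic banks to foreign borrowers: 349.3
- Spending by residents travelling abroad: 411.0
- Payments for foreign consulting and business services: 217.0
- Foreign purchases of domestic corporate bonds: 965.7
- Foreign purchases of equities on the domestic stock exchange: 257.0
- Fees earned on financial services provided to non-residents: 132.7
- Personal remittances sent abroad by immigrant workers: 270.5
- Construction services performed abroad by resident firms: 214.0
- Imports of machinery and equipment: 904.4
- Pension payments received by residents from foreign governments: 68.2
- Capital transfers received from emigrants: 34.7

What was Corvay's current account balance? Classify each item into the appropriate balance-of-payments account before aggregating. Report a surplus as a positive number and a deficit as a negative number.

-1160.8

Goods: 868.9 - 801.5 - 904.4 + 423.8 = -413.2
Services: 214.0 - 411.0 - 217.0 + 132.7 - 299.8 - 125.2 = -706.3
Secondary income: 68.2 + 161.0 - 270.5 = -41.3
Current account = (-413.2) + (-706.3) + (-41.3) = -1160.8
(Excluded from the current account — financial account: inward foreign direct investment in the manufacturing sector 423.9, new loans extended by domestic banks to foreign borrowers 349.3, foreign purchases of domestic corporate bonds 965.7, foreign purchases of equities on the domestic stock exchange 257.0; capital account: capital transfers received from emigrants 34.7.)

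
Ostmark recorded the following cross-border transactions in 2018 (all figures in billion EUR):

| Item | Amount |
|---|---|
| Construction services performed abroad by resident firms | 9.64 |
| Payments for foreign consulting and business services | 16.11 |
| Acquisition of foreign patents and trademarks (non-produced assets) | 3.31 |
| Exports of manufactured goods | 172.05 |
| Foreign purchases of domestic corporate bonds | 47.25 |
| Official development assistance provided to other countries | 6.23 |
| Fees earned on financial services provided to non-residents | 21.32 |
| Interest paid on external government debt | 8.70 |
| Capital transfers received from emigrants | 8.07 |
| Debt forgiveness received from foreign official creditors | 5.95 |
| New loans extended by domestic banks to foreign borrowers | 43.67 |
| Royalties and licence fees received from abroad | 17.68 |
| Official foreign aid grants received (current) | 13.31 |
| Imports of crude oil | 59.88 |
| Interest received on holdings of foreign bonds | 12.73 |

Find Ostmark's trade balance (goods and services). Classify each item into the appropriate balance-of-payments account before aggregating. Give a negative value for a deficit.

144.70

Goods: 172.05 - 59.88 = 112.17
Services: -16.11 + 9.64 + 21.32 + 17.68 = 32.53
Trade balance = 112.17 + 32.53 = 144.70
(Excluded from the trade balance — capital account: acquisition of foreign patents and trademarks (non-produced assets) 3.31, capital transfers received from emigrants 8.07, debt forgiveness received from foreign official creditors 5.95; financial account: foreign purchases of domestic corporate bonds 47.25, new loans extended by domestic banks to foreign borrowers 43.67; secondary income: official development assistance provided to other countries 6.23, official foreign aid grants received (current) 13.31; primary income: interest paid on external government debt 8.70, interest received on holdings of foreign bonds 12.73.)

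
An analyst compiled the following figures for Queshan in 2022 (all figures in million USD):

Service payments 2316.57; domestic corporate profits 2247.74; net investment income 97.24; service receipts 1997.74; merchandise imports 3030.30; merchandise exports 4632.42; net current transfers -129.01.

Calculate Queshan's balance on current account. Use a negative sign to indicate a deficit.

1251.52

Goods balance = 4632.42 - 3030.30 = 1602.12
Services balance = 1997.74 - 2316.57 = -318.83
Trade balance (goods + services) = 1602.12 + (-318.83) = 1283.29
Net primary income = 97.24
Net secondary income = -129.01
Current account = 1283.29 + 97.24 + (-129.01) = 1251.52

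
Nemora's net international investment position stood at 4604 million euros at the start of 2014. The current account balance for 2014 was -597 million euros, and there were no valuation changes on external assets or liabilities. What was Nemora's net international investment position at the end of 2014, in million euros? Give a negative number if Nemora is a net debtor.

With no valuation effects, change in NIIP = current account = -597
End-of-year NIIP = 4604 + (-597) = 4007

4007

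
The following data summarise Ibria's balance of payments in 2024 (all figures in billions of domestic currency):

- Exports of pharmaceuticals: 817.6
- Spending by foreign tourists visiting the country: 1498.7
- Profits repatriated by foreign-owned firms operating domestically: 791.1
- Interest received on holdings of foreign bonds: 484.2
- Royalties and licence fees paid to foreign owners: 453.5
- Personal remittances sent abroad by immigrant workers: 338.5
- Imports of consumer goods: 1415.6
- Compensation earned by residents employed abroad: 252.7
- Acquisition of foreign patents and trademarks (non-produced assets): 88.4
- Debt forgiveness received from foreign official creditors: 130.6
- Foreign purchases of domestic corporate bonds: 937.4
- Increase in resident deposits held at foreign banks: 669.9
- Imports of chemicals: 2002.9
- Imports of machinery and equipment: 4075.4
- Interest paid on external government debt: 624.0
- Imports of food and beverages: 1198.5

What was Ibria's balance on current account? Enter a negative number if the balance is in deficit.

Goods: 817.6 - 1415.6 - 4075.4 - 2002.9 - 1198.5 = -7874.8
Services: 1498.7 - 453.5 = 1045.2
Primary income: 484.2 - 791.1 + 252.7 - 624.0 = -678.2
Secondary income: -338.5
Current account = (-7874.8) + 1045.2 + (-678.2) + (-338.5) = -7846.3
(Excluded from the current account — capital account: acquisition of foreign patents and trademarks (non-produced assets) 88.4, debt forgiveness received from foreign official creditors 130.6; financial account: foreign purchases of domestic corporate bonds 937.4, increase in resident deposits held at foreign banks 669.9.)

-7846.3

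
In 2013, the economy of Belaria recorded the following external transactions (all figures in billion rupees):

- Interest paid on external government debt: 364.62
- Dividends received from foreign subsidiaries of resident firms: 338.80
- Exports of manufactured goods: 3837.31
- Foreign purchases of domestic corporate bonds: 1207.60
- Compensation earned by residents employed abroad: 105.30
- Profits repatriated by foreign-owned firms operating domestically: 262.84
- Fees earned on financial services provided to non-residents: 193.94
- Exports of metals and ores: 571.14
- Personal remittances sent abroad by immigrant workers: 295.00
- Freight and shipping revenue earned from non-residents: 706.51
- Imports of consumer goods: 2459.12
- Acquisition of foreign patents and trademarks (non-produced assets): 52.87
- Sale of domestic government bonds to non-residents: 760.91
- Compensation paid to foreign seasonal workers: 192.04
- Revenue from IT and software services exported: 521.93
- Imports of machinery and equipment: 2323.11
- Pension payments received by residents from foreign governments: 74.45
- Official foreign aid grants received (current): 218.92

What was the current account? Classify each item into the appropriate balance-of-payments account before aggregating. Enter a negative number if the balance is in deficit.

671.57

Goods: 3837.31 - 2459.12 - 2323.11 + 571.14 = -373.78
Services: 193.94 + 706.51 + 521.93 = 1422.38
Primary income: 105.30 + 338.80 - 262.84 - 192.04 - 364.62 = -375.40
Secondary income: 218.92 + 74.45 - 295.00 = -1.63
Current account = (-373.78) + 1422.38 + (-375.40) + (-1.63) = 671.57
(Excluded from the current account — financial account: foreign purchases of domestic corporate bonds 1207.60, sale of domestic government bonds to non-residents 760.91; capital account: acquisition of foreign patents and trademarks (non-produced assets) 52.87.)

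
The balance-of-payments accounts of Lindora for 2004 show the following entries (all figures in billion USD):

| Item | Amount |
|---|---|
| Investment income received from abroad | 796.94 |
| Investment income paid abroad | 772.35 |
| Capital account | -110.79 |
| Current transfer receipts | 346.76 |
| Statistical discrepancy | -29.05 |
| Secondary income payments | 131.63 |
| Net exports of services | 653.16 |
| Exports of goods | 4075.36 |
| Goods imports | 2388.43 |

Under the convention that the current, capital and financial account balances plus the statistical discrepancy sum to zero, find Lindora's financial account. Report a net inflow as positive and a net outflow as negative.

Goods balance = 4075.36 - 2388.43 = 1686.93
Services balance = 653.16
Trade balance (goods + services) = 1686.93 + 653.16 = 2340.09
Net primary income = 796.94 - 772.35 = 24.59
Net secondary income = 346.76 - 131.63 = 215.13
Current account = 2340.09 + 24.59 + 215.13 = 2579.81
Financial account = -(2579.81 + (-110.79) + (-29.05)) = -2439.97

-2439.97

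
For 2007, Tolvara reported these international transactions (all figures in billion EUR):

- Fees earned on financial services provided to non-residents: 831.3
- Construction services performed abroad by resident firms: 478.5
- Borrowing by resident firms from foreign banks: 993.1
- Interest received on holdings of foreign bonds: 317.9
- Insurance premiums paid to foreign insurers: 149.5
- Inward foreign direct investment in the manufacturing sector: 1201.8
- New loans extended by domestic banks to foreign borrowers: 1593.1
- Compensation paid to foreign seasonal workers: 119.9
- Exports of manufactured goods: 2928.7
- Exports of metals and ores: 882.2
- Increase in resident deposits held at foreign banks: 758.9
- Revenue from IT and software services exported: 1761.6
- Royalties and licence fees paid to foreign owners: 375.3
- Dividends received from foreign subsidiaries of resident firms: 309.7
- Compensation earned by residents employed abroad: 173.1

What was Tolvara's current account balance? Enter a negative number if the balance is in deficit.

Goods: 2928.7 + 882.2 = 3810.9
Services: 831.3 + 1761.6 + 478.5 - 375.3 - 149.5 = 2546.6
Primary income: -119.9 + 173.1 + 317.9 + 309.7 = 680.8
Current account = 3810.9 + 2546.6 + 680.8 = 7038.3
(Excluded from the current account — financial account: borrowing by resident firms from foreign banks 993.1, inward foreign direct investment in the manufacturing sector 1201.8, new loans extended by domestic banks to foreign borrowers 1593.1, increase in resident deposits held at foreign banks 758.9.)

7038.3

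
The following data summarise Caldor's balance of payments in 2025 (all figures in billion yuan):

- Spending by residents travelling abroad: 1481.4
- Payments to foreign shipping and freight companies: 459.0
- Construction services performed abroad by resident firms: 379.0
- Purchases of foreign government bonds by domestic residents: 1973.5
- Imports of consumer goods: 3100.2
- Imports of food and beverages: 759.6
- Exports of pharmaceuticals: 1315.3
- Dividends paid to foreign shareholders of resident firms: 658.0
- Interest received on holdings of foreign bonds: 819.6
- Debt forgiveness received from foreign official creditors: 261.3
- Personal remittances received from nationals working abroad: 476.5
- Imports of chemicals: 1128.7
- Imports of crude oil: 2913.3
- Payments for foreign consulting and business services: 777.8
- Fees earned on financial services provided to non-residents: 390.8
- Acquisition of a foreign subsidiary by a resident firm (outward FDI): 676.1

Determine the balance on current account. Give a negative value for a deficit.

-7896.8

Goods: -1128.7 + 1315.3 - 3100.2 - 2913.3 - 759.6 = -6586.5
Services: 379.0 - 459.0 - 777.8 - 1481.4 + 390.8 = -1948.4
Primary income: -658.0 + 819.6 = 161.6
Secondary income: 476.5
Current account = (-6586.5) + (-1948.4) + 161.6 + 476.5 = -7896.8
(Excluded from the current account — financial account: purchases of foreign government bonds by domestic residents 1973.5, acquisition of a foreign subsidiary by a resident firm (outward FDI) 676.1; capital account: debt forgiveness received from foreign official creditors 261.3.)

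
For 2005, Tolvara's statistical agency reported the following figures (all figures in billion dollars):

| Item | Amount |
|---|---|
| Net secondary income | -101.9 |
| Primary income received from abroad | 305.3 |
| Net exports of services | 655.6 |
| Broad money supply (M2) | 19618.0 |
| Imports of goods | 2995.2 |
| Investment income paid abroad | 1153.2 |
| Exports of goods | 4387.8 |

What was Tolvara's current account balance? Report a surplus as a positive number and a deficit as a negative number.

1098.4

Goods balance = 4387.8 - 2995.2 = 1392.6
Services balance = 655.6
Trade balance (goods + services) = 1392.6 + 655.6 = 2048.2
Net primary income = 305.3 - 1153.2 = -847.9
Net secondary income = -101.9
Current account = 2048.2 + (-847.9) + (-101.9) = 1098.4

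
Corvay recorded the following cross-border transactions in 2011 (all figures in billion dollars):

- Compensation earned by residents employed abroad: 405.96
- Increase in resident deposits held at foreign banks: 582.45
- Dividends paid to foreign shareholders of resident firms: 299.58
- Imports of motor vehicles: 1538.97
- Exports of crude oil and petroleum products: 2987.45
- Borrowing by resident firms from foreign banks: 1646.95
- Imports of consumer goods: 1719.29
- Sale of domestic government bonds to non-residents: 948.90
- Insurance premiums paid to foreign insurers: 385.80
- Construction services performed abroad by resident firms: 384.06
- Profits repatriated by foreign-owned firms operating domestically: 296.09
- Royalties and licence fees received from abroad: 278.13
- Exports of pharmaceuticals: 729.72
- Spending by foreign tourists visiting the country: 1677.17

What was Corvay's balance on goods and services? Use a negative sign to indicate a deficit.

Goods: -1538.97 + 729.72 - 1719.29 + 2987.45 = 458.91
Services: 278.13 - 385.80 + 1677.17 + 384.06 = 1953.56
Trade balance = 458.91 + 1953.56 = 2412.47
(Excluded from the trade balance — primary income: compensation earned by residents employed abroad 405.96, dividends paid to foreign shareholders of resident firms 299.58, profits repatriated by foreign-owned firms operating domestically 296.09; financial account: increase in resident deposits held at foreign banks 582.45, borrowing by resident firms from foreign banks 1646.95, sale of domestic government bonds to non-residents 948.90.)

2412.47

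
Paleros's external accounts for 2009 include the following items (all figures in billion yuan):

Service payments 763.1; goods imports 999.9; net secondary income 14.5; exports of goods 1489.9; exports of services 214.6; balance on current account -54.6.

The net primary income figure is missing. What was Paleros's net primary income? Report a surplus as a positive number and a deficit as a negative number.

Current account = goods balance + services balance + net primary income + net secondary income
Sum of the known components = -44.0
Net primary income = CA - (known components) = -54.6 - (-44.0) = -10.6

-10.6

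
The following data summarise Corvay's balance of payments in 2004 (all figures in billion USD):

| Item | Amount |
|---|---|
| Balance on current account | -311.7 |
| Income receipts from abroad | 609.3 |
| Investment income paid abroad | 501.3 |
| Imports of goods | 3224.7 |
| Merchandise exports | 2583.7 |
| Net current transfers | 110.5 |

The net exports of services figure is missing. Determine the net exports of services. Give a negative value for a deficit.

110.8

Current account = goods balance + services balance + net primary income + net secondary income
Sum of the known components = -422.5
Net exports of services = CA - (known components) = -311.7 - (-422.5) = 110.8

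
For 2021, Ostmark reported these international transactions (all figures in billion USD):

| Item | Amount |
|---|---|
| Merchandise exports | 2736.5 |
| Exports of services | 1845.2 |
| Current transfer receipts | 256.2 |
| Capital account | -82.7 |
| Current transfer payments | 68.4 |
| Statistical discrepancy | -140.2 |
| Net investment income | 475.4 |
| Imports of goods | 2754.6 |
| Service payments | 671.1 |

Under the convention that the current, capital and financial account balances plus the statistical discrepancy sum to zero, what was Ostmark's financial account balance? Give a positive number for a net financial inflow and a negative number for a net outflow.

Goods balance = 2736.5 - 2754.6 = -18.1
Services balance = 1845.2 - 671.1 = 1174.1
Trade balance (goods + services) = -18.1 + 1174.1 = 1156.0
Net primary income = 475.4
Net secondary income = 256.2 - 68.4 = 187.8
Current account = 1156.0 + 475.4 + 187.8 = 1819.2
Financial account = -(1819.2 + (-82.7) + (-140.2)) = -1596.3

-1596.3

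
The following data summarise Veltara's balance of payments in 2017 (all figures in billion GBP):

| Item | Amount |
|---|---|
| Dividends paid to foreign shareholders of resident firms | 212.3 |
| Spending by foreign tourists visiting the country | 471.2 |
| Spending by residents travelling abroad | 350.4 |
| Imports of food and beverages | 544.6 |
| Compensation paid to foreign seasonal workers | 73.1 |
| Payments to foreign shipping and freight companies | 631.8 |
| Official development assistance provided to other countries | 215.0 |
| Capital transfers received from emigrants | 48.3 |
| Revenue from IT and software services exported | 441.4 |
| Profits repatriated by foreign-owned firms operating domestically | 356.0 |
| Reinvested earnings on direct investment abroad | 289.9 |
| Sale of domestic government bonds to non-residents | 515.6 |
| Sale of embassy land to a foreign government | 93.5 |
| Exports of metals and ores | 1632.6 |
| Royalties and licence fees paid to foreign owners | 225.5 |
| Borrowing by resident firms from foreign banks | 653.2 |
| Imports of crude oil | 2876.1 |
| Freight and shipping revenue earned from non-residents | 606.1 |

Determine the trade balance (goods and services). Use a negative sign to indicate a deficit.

-1477.1

Goods: -544.6 + 1632.6 - 2876.1 = -1788.1
Services: -350.4 - 225.5 - 631.8 + 441.4 + 471.2 + 606.1 = 311.0
Trade balance = -1788.1 + 311.0 = -1477.1
(Excluded from the trade balance — primary income: dividends paid to foreign shareholders of resident firms 212.3, compensation paid to foreign seasonal workers 73.1, profits repatriated by foreign-owned firms operating domestically 356.0, reinvested earnings on direct investment abroad 289.9; secondary income: official development assistance provided to other countries 215.0; capital account: capital transfers received from emigrants 48.3, sale of embassy land to a foreign government 93.5; financial account: sale of domestic government bonds to non-residents 515.6, borrowing by resident firms from foreign banks 653.2.)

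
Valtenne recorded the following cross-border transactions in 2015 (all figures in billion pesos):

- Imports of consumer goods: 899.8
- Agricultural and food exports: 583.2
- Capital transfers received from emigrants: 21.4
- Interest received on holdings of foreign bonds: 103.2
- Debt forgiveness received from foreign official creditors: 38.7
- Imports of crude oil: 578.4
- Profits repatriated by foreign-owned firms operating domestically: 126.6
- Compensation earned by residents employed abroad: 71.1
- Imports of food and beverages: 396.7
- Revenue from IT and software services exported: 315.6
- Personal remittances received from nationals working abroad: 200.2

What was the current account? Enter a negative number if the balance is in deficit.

-728.2

Goods: -578.4 - 899.8 - 396.7 + 583.2 = -1291.7
Services: 315.6
Primary income: -126.6 + 71.1 + 103.2 = 47.7
Secondary income: 200.2
Current account = (-1291.7) + 315.6 + 47.7 + 200.2 = -728.2
(Excluded from the current account — capital account: capital transfers received from emigrants 21.4, debt forgiveness received from foreign official creditors 38.7.)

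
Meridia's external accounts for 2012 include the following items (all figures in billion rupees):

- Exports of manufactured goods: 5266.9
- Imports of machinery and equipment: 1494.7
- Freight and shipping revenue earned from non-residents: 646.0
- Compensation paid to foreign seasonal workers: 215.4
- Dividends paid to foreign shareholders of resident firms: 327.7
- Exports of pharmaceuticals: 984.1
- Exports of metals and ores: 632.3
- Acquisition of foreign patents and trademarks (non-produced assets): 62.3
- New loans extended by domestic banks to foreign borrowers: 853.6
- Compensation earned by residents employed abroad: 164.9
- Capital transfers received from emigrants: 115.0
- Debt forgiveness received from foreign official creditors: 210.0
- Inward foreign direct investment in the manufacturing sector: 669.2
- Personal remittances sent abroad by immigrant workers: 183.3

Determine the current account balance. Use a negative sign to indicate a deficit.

5473.1

Goods: 632.3 + 5266.9 - 1494.7 + 984.1 = 5388.6
Services: 646.0
Primary income: -327.7 - 215.4 + 164.9 = -378.2
Secondary income: -183.3
Current account = 5388.6 + 646.0 + (-378.2) + (-183.3) = 5473.1
(Excluded from the current account — capital account: acquisition of foreign patents and trademarks (non-produced assets) 62.3, capital transfers received from emigrants 115.0, debt forgiveness received from foreign official creditors 210.0; financial account: new loans extended by domestic banks to foreign borrowers 853.6, inward foreign direct investment in the manufacturing sector 669.2.)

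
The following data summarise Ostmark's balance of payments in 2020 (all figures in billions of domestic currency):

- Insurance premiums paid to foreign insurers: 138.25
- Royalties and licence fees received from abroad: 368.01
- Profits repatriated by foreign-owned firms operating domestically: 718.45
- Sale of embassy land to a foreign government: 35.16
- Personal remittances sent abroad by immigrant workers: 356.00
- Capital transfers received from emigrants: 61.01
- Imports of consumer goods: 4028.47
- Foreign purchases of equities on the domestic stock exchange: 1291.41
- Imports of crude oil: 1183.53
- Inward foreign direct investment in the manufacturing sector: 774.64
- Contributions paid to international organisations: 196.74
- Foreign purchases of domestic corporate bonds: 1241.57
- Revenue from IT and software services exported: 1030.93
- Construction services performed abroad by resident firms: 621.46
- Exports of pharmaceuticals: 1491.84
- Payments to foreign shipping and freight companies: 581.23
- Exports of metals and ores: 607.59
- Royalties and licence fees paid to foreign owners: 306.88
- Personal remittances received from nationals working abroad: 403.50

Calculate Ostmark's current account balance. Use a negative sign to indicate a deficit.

Goods: 1491.84 - 4028.47 - 1183.53 + 607.59 = -3112.57
Services: -306.88 - 138.25 + 368.01 - 581.23 + 1030.93 + 621.46 = 994.04
Primary income: -718.45
Secondary income: -196.74 + 403.50 - 356.00 = -149.24
Current account = (-3112.57) + 994.04 + (-718.45) + (-149.24) = -2986.22
(Excluded from the current account — capital account: sale of embassy land to a foreign government 35.16, capital transfers received from emigrants 61.01; financial account: foreign purchases of equities on the domestic stock exchange 1291.41, inward foreign direct investment in the manufacturing sector 774.64, foreign purchases of domestic corporate bonds 1241.57.)

-2986.22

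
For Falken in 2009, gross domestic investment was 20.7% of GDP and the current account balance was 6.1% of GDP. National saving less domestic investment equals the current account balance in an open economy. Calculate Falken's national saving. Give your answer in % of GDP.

S = I + CA = 20.7 + 6.1 = 26.8

26.8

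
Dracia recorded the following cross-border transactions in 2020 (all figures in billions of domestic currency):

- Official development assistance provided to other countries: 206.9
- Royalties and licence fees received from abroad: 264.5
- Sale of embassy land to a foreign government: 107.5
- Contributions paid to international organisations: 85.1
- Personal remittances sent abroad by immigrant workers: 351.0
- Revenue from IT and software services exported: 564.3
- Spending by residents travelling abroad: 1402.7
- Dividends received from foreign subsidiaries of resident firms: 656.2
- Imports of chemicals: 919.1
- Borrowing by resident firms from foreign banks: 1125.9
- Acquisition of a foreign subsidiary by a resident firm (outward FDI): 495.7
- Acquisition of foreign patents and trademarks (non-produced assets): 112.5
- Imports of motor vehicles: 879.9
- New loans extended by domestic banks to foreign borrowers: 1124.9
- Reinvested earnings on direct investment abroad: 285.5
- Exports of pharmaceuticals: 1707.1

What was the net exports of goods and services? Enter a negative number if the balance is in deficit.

-665.8

Goods: 1707.1 - 879.9 - 919.1 = -91.9
Services: 264.5 - 1402.7 + 564.3 = -573.9
Trade balance = -91.9 + (-573.9) = -665.8
(Excluded from the trade balance — secondary income: official development assistance provided to other countries 206.9, contributions paid to international organisations 85.1, personal remittances sent abroad by immigrant workers 351.0; capital account: sale of embassy land to a foreign government 107.5, acquisition of foreign patents and trademarks (non-produced assets) 112.5; primary income: dividends received from foreign subsidiaries of resident firms 656.2, reinvested earnings on direct investment abroad 285.5; financial account: borrowing by resident firms from foreign banks 1125.9, acquisition of a foreign subsidiary by a resident firm (outward FDI) 495.7, new loans extended by domestic banks to foreign borrowers 1124.9.)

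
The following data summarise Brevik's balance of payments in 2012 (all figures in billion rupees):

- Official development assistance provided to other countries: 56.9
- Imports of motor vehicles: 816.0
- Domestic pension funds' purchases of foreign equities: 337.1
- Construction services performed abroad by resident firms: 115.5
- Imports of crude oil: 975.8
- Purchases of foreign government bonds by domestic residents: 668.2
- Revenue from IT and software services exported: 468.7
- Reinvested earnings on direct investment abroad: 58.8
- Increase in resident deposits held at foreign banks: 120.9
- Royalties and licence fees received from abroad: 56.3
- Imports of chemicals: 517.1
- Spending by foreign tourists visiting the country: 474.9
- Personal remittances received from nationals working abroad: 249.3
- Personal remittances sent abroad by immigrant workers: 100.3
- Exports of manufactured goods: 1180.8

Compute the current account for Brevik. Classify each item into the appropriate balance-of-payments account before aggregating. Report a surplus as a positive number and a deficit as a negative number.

138.2

Goods: -816.0 + 1180.8 - 975.8 - 517.1 = -1128.1
Services: 474.9 + 468.7 + 115.5 + 56.3 = 1115.4
Primary income: 58.8
Secondary income: -56.9 + 249.3 - 100.3 = 92.1
Current account = (-1128.1) + 1115.4 + 58.8 + 92.1 = 138.2
(Excluded from the current account — financial account: domestic pension funds' purchases of foreign equities 337.1, purchases of foreign government bonds by domestic residents 668.2, increase in resident deposits held at foreign banks 120.9.)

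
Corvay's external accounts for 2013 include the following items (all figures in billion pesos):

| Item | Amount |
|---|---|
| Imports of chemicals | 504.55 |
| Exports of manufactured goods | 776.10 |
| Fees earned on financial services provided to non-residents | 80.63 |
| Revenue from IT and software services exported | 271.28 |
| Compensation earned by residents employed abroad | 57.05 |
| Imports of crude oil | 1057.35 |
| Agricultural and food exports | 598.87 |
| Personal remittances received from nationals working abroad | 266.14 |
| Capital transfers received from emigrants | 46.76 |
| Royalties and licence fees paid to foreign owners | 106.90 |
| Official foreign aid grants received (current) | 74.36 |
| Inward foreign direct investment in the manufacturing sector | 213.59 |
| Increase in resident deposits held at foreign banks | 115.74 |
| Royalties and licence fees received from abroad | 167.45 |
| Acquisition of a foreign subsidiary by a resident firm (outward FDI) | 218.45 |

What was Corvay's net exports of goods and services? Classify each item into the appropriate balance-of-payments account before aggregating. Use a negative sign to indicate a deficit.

225.53

Goods: -504.55 + 598.87 - 1057.35 + 776.10 = -186.93
Services: -106.90 + 80.63 + 271.28 + 167.45 = 412.46
Trade balance = -186.93 + 412.46 = 225.53
(Excluded from the trade balance — primary income: compensation earned by residents employed abroad 57.05; secondary income: personal remittances received from nationals working abroad 266.14, official foreign aid grants received (current) 74.36; capital account: capital transfers received from emigrants 46.76; financial account: inward foreign direct investment in the manufacturing sector 213.59, increase in resident deposits held at foreign banks 115.74, acquisition of a foreign subsidiary by a resident firm (outward FDI) 218.45.)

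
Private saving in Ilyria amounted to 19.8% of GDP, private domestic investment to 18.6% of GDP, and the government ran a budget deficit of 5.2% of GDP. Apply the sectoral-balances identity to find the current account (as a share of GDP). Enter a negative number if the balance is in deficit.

-4.0

By the sectoral-balances identity, CA = (S_private - I) + (T - G).
Private balance = 19.8 - 18.6 = 1.2
Government balance (T - G) = -5.2
CA = 1.2 + (-5.2) = -4.0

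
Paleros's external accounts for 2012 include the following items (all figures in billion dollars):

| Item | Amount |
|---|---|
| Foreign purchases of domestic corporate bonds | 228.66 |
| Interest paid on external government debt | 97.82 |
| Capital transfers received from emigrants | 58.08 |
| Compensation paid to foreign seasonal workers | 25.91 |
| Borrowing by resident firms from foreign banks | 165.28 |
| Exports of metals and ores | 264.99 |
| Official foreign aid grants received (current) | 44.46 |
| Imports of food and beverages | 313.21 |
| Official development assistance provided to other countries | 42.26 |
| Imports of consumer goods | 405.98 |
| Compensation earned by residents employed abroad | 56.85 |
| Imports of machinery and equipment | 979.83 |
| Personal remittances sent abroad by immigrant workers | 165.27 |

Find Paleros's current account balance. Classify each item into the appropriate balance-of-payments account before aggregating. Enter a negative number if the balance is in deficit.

Goods: -979.83 + 264.99 - 313.21 - 405.98 = -1434.03
Primary income: -97.82 - 25.91 + 56.85 = -66.88
Secondary income: 44.46 - 165.27 - 42.26 = -163.07
Current account = (-1434.03) + (-66.88) + (-163.07) = -1663.98
(Excluded from the current account — financial account: foreign purchases of domestic corporate bonds 228.66, borrowing by resident firms from foreign banks 165.28; capital account: capital transfers received from emigrants 58.08.)

-1663.98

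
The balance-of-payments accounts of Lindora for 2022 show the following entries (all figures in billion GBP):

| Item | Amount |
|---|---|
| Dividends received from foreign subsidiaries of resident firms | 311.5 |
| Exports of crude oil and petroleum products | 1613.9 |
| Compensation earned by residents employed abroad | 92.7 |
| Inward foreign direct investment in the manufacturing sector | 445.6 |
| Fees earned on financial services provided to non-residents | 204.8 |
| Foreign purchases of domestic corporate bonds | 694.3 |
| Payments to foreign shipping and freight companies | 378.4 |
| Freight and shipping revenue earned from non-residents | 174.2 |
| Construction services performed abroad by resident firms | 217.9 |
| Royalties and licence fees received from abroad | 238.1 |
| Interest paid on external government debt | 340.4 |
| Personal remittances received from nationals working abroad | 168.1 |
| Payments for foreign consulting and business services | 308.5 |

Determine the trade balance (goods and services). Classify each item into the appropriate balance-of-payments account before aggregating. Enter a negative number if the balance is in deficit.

Goods: 1613.9
Services: -378.4 + 238.1 + 217.9 - 308.5 + 204.8 + 174.2 = 148.1
Trade balance = 1613.9 + 148.1 = 1762.0
(Excluded from the trade balance — primary income: dividends received from foreign subsidiaries of resident firms 311.5, compensation earned by residents employed abroad 92.7, interest paid on external government debt 340.4; financial account: inward foreign direct investment in the manufacturing sector 445.6, foreign purchases of domestic corporate bonds 694.3; secondary income: personal remittances received from nationals working abroad 168.1.)

1762.0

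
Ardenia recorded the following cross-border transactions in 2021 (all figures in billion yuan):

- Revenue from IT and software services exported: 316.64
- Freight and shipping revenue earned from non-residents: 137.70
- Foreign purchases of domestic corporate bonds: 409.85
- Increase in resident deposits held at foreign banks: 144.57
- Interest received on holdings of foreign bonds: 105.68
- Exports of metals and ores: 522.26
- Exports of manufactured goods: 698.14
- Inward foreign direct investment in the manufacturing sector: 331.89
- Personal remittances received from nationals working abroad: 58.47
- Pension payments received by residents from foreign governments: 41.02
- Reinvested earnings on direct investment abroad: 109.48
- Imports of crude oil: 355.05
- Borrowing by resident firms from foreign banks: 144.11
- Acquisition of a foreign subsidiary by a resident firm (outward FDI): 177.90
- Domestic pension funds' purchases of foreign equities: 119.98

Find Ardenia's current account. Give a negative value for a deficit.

Goods: -355.05 + 698.14 + 522.26 = 865.35
Services: 137.70 + 316.64 = 454.34
Primary income: 109.48 + 105.68 = 215.16
Secondary income: 58.47 + 41.02 = 99.49
Current account = 865.35 + 454.34 + 215.16 + 99.49 = 1634.34
(Excluded from the current account — financial account: foreign purchases of domestic corporate bonds 409.85, increase in resident deposits held at foreign banks 144.57, inward foreign direct investment in the manufacturing sector 331.89, borrowing by resident firms from foreign banks 144.11, acquisition of a foreign subsidiary by a resident firm (outward FDI) 177.90, domestic pension funds' purchases of foreign equities 119.98.)

1634.34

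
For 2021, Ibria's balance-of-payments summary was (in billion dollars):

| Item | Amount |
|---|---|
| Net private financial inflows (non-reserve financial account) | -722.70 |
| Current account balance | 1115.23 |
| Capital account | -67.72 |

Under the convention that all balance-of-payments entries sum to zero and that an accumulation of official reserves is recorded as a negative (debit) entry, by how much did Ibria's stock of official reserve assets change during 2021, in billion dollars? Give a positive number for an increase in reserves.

Official reserve transactions balance = -(1115.23 + (-67.72) + (-722.70)) = -324.81
An accumulation of reserves is recorded as a debit (negative entry), so the change in the stock of reserves is the negative of that balance.
Change in official reserves = -(-324.81) = 324.81

324.81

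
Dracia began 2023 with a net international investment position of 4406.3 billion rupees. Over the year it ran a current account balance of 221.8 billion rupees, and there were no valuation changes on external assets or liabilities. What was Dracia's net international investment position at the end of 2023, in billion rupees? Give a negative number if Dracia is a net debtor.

With no valuation effects, change in NIIP = current account = 221.8
End-of-year NIIP = 4406.3 + 221.8 = 4628.1

4628.1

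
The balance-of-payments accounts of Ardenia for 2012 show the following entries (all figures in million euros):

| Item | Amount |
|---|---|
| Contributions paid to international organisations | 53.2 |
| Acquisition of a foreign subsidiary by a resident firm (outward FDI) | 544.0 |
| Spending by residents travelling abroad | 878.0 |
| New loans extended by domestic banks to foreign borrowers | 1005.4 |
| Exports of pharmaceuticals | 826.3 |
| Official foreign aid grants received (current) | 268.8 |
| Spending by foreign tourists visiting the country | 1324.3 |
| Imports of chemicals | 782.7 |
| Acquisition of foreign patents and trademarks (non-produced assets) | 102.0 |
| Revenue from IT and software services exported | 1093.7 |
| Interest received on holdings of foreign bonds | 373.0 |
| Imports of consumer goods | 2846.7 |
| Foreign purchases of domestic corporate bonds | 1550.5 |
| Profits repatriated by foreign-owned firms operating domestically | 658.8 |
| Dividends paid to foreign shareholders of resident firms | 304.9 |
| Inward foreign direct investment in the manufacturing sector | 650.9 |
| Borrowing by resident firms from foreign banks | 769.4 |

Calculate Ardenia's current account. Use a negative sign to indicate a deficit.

Goods: -2846.7 - 782.7 + 826.3 = -2803.1
Services: 1093.7 - 878.0 + 1324.3 = 1540.0
Primary income: 373.0 - 658.8 - 304.9 = -590.7
Secondary income: -53.2 + 268.8 = 215.6
Current account = (-2803.1) + 1540.0 + (-590.7) + 215.6 = -1638.2
(Excluded from the current account — financial account: acquisition of a foreign subsidiary by a resident firm (outward FDI) 544.0, new loans extended by domestic banks to foreign borrowers 1005.4, foreign purchases of domestic corporate bonds 1550.5, inward foreign direct investment in the manufacturing sector 650.9, borrowing by resident firms from foreign banks 769.4; capital account: acquisition of foreign patents and trademarks (non-produced assets) 102.0.)

-1638.2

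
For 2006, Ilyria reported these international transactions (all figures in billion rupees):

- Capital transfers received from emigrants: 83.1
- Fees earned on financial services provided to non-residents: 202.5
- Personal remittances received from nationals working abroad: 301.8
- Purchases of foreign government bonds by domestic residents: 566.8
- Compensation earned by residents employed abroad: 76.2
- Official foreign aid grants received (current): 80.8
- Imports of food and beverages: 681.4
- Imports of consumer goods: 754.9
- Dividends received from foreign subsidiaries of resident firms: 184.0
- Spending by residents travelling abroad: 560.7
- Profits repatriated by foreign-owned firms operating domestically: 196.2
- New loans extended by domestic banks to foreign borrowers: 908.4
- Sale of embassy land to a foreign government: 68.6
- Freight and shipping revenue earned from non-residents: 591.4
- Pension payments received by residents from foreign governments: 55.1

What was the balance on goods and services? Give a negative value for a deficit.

-1203.1

Goods: -754.9 - 681.4 = -1436.3
Services: 591.4 + 202.5 - 560.7 = 233.2
Trade balance = -1436.3 + 233.2 = -1203.1
(Excluded from the trade balance — capital account: capital transfers received from emigrants 83.1, sale of embassy land to a foreign government 68.6; secondary income: personal remittances received from nationals working abroad 301.8, official foreign aid grants received (current) 80.8, pension payments received by residents from foreign governments 55.1; financial account: purchases of foreign government bonds by domestic residents 566.8, new loans extended by domestic banks to foreign borrowers 908.4; primary income: compensation earned by residents employed abroad 76.2, dividends received from foreign subsidiaries of resident firms 184.0, profits repatriated by foreign-owned firms operating domestically 196.2.)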